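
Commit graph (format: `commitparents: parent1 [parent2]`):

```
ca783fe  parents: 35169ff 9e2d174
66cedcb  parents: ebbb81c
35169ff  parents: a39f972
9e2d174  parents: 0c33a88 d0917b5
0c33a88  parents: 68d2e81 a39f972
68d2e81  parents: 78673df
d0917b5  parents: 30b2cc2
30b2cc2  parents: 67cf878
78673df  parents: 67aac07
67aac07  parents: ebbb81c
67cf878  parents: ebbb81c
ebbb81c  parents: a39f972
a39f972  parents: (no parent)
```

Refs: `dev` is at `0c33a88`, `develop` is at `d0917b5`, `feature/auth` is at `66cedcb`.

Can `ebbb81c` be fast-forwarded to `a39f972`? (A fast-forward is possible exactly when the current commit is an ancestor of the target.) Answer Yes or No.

No

A fast-forward from ebbb81c to a39f972 is possible iff ebbb81c is an ancestor of a39f972.
Ancestors of a39f972: {a39f972}.
ebbb81c is not among them, so fast-forward is not possible.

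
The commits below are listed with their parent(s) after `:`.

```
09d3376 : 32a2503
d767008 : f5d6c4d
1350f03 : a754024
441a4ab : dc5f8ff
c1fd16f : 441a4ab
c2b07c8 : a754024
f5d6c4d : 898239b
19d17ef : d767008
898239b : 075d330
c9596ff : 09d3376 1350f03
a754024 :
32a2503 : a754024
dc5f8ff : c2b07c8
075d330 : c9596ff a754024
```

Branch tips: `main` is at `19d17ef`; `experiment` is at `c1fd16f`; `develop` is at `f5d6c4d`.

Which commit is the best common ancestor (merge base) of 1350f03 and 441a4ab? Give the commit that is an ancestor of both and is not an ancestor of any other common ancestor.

a754024

Ancestors of 1350f03: {1350f03, a754024}.
Ancestors of 441a4ab: {441a4ab, a754024, c2b07c8, dc5f8ff}.
Common ancestors: {a754024}.
The only common ancestor is a754024, so it is the merge base.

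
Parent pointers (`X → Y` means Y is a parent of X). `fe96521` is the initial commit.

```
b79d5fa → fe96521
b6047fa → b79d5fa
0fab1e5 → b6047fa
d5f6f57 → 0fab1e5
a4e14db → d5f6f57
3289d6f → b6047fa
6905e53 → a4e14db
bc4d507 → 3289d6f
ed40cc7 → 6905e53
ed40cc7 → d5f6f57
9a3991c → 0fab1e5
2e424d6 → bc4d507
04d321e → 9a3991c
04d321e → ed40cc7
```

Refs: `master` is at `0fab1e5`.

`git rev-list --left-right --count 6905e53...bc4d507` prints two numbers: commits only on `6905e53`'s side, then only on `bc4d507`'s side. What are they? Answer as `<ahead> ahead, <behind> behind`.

Reachable from 6905e53: {0fab1e5, 6905e53, a4e14db, b6047fa, b79d5fa, d5f6f57, fe96521}.
Reachable from bc4d507: {3289d6f, b6047fa, b79d5fa, bc4d507, fe96521}.
Only in 6905e53's history (ahead): {0fab1e5, 6905e53, a4e14db, d5f6f57} — 4.
Only in bc4d507's history (behind): {3289d6f, bc4d507} — 2.

4 ahead, 2 behind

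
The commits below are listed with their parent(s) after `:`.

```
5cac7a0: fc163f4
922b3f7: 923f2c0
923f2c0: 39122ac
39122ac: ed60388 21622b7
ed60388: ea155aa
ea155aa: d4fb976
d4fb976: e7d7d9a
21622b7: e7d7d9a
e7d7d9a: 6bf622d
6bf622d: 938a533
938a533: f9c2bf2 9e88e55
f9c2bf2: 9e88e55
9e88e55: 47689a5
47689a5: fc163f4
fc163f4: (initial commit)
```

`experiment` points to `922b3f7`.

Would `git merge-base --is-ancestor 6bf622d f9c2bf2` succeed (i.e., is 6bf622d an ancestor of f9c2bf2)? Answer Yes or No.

Ancestors of f9c2bf2: {47689a5, 9e88e55, f9c2bf2, fc163f4}.
6bf622d is not in that set, so it is not an ancestor of f9c2bf2.

No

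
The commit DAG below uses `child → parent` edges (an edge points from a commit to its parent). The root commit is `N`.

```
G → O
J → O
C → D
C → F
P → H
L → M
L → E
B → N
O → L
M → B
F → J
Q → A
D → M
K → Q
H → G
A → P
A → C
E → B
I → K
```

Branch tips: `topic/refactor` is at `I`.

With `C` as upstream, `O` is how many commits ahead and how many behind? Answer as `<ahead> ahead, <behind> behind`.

0 ahead, 4 behind

Reachable from O: {B, E, L, M, N, O}.
Reachable from C: {B, C, D, E, F, J, L, M, N, O}.
Only in O's history (ahead): {} — 0.
Only in C's history (behind): {C, D, F, J} — 4.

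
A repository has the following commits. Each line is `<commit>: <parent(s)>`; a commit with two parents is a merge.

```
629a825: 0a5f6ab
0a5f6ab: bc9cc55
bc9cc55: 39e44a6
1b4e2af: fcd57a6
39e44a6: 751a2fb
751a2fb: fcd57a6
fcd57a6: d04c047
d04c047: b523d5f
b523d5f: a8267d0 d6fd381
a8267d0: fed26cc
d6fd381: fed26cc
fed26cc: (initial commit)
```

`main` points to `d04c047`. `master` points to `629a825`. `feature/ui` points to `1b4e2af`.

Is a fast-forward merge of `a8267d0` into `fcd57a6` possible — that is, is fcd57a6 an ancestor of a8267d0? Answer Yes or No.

No

A fast-forward from fcd57a6 to a8267d0 is possible iff fcd57a6 is an ancestor of a8267d0.
Ancestors of a8267d0: {a8267d0, fed26cc}.
fcd57a6 is not among them, so fast-forward is not possible.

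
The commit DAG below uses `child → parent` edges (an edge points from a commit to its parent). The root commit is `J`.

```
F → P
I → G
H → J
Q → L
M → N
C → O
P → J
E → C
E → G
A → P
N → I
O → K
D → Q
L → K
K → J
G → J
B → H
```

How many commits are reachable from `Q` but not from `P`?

3

Reachable from Q: {J, K, L, Q}.
Reachable from P: {J, P}.
In Q's history but not P's: {K, L, Q} — 3 commits.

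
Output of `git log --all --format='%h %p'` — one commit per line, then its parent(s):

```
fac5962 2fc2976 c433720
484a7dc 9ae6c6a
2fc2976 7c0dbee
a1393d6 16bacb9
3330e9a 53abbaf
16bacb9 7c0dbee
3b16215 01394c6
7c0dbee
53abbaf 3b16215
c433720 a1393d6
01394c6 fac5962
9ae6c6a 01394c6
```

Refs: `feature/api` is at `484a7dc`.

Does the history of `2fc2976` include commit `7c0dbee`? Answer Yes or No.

Ancestors of 2fc2976 (commits reachable by following parents): {2fc2976, 7c0dbee}.
7c0dbee is in that set, so it is an ancestor of 2fc2976.

Yes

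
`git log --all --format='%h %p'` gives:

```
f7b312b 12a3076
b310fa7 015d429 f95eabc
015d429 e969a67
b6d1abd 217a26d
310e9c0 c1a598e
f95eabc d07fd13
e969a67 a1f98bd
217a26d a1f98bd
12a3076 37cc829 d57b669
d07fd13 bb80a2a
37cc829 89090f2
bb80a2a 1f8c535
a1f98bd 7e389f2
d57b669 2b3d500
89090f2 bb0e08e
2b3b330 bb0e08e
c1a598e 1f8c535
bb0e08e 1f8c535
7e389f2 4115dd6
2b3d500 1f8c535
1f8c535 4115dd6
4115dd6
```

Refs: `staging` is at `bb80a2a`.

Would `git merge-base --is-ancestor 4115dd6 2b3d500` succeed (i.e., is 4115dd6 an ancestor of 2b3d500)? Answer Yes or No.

Yes

Ancestors of 2b3d500 (commits reachable by following parents): {1f8c535, 2b3d500, 4115dd6}.
4115dd6 is in that set, so it is an ancestor of 2b3d500.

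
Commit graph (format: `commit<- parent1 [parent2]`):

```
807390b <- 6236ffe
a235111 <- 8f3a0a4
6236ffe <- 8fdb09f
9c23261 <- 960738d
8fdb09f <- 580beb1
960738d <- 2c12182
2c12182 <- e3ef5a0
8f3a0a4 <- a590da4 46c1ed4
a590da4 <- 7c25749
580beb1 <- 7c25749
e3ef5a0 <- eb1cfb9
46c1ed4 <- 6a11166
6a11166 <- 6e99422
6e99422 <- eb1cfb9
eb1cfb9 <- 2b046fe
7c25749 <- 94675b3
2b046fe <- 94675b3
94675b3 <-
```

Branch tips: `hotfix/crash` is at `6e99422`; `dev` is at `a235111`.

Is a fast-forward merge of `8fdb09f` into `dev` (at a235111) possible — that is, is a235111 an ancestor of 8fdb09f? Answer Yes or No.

No

A fast-forward from a235111 to 8fdb09f is possible iff a235111 is an ancestor of 8fdb09f.
Ancestors of 8fdb09f: {580beb1, 7c25749, 8fdb09f, 94675b3}.
a235111 is not among them, so fast-forward is not possible.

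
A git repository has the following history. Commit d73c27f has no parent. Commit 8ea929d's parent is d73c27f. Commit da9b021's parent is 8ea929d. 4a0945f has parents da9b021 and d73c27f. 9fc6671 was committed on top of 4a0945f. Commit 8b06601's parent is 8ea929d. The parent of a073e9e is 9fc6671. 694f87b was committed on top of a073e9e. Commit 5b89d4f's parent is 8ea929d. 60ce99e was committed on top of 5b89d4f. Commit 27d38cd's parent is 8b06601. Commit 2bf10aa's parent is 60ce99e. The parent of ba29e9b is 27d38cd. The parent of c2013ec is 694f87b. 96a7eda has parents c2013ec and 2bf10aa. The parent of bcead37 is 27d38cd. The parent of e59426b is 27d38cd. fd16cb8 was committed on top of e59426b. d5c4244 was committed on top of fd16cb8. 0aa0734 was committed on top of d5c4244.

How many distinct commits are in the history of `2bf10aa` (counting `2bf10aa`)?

Walking parent pointers from 2bf10aa: reachable set = {2bf10aa, 5b89d4f, 60ce99e, 8ea929d, d73c27f}.
That is 5 commits.

5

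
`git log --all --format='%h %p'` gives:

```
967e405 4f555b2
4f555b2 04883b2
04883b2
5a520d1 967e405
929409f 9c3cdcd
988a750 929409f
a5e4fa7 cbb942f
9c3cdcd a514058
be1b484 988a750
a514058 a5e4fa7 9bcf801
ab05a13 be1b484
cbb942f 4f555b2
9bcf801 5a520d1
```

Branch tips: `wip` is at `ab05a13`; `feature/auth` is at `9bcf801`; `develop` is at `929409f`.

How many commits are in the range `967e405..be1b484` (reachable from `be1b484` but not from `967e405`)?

Reachable from be1b484: {04883b2, 4f555b2, 5a520d1, 929409f, 967e405, 988a750, 9bcf801, 9c3cdcd, a514058, a5e4fa7, be1b484, cbb942f}.
Reachable from 967e405: {04883b2, 4f555b2, 967e405}.
In be1b484's history but not 967e405's: {5a520d1, 929409f, 988a750, 9bcf801, 9c3cdcd, a514058, a5e4fa7, be1b484, cbb942f} — 9 commits.

9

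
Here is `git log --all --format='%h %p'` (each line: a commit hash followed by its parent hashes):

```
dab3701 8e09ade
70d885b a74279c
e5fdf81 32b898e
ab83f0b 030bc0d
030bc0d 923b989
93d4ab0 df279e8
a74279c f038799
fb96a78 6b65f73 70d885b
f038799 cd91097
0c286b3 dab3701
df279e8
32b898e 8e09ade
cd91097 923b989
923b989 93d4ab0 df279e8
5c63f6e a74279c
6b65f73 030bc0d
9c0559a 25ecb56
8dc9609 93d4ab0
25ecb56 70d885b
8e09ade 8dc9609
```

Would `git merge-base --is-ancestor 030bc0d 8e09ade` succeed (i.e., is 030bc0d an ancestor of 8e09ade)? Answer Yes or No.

No

Ancestors of 8e09ade: {8dc9609, 8e09ade, 93d4ab0, df279e8}.
030bc0d is not in that set, so it is not an ancestor of 8e09ade.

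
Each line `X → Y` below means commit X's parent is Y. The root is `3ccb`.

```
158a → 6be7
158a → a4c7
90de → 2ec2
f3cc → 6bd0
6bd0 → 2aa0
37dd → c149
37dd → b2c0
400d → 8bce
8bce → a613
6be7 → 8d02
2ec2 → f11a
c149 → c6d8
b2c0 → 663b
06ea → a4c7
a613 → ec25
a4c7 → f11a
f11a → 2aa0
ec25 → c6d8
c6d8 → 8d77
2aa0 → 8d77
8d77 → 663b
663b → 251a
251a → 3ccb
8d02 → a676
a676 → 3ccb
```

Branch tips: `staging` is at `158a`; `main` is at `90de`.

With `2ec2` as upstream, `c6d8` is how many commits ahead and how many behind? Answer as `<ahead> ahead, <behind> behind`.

1 ahead, 3 behind

Reachable from c6d8: {251a, 3ccb, 663b, 8d77, c6d8}.
Reachable from 2ec2: {251a, 2aa0, 2ec2, 3ccb, 663b, 8d77, f11a}.
Only in c6d8's history (ahead): {c6d8} — 1.
Only in 2ec2's history (behind): {2aa0, 2ec2, f11a} — 3.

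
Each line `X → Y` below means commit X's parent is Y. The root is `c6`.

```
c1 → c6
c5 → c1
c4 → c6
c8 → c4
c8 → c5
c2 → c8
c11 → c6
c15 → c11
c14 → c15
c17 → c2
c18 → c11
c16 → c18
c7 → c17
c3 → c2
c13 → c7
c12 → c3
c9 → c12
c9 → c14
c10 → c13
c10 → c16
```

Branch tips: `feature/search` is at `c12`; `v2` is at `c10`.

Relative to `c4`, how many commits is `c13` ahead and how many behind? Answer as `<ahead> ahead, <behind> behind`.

7 ahead, 0 behind

Reachable from c13: {c1, c13, c17, c2, c4, c5, c6, c7, c8}.
Reachable from c4: {c4, c6}.
Only in c13's history (ahead): {c1, c13, c17, c2, c5, c7, c8} — 7.
Only in c4's history (behind): {} — 0.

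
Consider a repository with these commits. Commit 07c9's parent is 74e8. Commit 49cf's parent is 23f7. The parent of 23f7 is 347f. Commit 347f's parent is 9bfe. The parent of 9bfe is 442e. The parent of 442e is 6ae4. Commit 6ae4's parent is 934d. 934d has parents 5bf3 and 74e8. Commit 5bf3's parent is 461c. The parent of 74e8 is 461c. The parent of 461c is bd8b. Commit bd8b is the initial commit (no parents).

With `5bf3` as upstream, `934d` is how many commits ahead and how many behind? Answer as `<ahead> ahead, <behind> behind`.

2 ahead, 0 behind

Reachable from 934d: {461c, 5bf3, 74e8, 934d, bd8b}.
Reachable from 5bf3: {461c, 5bf3, bd8b}.
Only in 934d's history (ahead): {74e8, 934d} — 2.
Only in 5bf3's history (behind): {} — 0.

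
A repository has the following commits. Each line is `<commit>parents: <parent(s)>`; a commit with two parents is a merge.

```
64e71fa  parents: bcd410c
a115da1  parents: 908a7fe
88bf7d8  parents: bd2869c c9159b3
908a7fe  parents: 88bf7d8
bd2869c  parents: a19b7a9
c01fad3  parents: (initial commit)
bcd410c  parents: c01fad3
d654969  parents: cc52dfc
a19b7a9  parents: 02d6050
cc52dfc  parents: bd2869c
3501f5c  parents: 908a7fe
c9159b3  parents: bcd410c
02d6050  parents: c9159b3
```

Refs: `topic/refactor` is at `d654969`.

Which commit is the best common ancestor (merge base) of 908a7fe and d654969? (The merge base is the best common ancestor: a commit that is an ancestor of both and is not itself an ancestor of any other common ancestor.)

bd2869c

Ancestors of 908a7fe: {02d6050, 88bf7d8, 908a7fe, a19b7a9, bcd410c, bd2869c, c01fad3, c9159b3}.
Ancestors of d654969: {02d6050, a19b7a9, bcd410c, bd2869c, c01fad3, c9159b3, cc52dfc, d654969}.
Common ancestors: {02d6050, a19b7a9, bcd410c, bd2869c, c01fad3, c9159b3}.
Among these, bd2869c is not an ancestor of any other common ancestor — it is the merge base.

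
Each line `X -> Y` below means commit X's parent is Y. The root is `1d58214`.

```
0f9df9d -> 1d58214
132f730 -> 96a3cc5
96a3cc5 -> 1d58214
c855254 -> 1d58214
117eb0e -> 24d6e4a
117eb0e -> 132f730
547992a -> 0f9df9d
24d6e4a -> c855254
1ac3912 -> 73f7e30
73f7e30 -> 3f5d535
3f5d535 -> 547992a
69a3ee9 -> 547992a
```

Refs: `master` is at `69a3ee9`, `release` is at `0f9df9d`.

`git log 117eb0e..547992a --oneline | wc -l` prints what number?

2

Reachable from 547992a: {0f9df9d, 1d58214, 547992a}.
Reachable from 117eb0e: {117eb0e, 132f730, 1d58214, 24d6e4a, 96a3cc5, c855254}.
In 547992a's history but not 117eb0e's: {0f9df9d, 547992a} — 2 commits.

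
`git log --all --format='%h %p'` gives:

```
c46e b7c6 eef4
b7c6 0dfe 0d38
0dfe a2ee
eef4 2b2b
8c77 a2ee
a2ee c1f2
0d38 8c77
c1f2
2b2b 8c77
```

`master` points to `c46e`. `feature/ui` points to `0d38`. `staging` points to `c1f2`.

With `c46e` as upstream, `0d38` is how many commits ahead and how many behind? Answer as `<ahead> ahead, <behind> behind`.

Reachable from 0d38: {0d38, 8c77, a2ee, c1f2}.
Reachable from c46e: {0d38, 0dfe, 2b2b, 8c77, a2ee, b7c6, c1f2, c46e, eef4}.
Only in 0d38's history (ahead): {} — 0.
Only in c46e's history (behind): {0dfe, 2b2b, b7c6, c46e, eef4} — 5.

0 ahead, 5 behind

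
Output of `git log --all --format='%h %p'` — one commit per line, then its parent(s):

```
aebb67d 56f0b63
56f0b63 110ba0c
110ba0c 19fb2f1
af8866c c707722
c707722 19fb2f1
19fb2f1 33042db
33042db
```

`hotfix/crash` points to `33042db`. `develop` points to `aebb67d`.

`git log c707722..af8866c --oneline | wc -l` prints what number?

1

Reachable from af8866c: {19fb2f1, 33042db, af8866c, c707722}.
Reachable from c707722: {19fb2f1, 33042db, c707722}.
In af8866c's history but not c707722's: {af8866c} — 1 commit.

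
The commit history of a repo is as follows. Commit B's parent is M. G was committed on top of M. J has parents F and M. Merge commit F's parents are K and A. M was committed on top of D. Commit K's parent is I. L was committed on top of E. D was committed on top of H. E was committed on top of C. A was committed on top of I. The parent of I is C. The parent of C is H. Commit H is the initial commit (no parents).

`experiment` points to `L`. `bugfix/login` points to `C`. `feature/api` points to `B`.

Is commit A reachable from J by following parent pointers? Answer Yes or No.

Ancestors of J (commits reachable by following parents): {A, C, D, F, H, I, J, K, M}.
A is in that set, so it is an ancestor of J.

Yes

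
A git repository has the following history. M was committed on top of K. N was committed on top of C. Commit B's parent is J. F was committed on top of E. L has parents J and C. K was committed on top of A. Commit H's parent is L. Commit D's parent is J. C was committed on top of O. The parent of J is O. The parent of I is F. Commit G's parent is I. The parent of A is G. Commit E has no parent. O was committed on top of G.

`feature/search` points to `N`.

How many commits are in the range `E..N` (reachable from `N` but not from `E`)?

Reachable from N: {C, E, F, G, I, N, O}.
Reachable from E: {E}.
In N's history but not E's: {C, F, G, I, N, O} — 6 commits.

6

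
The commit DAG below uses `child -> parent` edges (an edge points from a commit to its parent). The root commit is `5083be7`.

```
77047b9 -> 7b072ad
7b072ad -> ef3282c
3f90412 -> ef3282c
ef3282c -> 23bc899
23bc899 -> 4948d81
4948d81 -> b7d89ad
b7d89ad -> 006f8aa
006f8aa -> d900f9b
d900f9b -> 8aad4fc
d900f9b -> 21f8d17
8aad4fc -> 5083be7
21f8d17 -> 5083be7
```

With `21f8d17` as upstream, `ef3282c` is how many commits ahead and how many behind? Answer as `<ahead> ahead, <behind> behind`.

7 ahead, 0 behind

Reachable from ef3282c: {006f8aa, 21f8d17, 23bc899, 4948d81, 5083be7, 8aad4fc, b7d89ad, d900f9b, ef3282c}.
Reachable from 21f8d17: {21f8d17, 5083be7}.
Only in ef3282c's history (ahead): {006f8aa, 23bc899, 4948d81, 8aad4fc, b7d89ad, d900f9b, ef3282c} — 7.
Only in 21f8d17's history (behind): {} — 0.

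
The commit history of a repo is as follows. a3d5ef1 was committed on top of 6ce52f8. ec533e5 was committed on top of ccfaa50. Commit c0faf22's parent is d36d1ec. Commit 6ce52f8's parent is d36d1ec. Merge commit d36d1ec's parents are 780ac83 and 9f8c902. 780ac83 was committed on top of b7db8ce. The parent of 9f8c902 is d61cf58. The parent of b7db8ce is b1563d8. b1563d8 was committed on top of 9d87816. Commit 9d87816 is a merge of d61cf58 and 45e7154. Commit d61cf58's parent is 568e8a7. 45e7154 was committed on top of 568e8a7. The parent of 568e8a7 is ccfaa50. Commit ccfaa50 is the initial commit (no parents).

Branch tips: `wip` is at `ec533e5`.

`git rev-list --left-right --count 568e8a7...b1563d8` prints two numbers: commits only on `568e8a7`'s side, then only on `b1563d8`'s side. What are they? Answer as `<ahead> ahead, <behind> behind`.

Reachable from 568e8a7: {568e8a7, ccfaa50}.
Reachable from b1563d8: {45e7154, 568e8a7, 9d87816, b1563d8, ccfaa50, d61cf58}.
Only in 568e8a7's history (ahead): {} — 0.
Only in b1563d8's history (behind): {45e7154, 9d87816, b1563d8, d61cf58} — 4.

0 ahead, 4 behind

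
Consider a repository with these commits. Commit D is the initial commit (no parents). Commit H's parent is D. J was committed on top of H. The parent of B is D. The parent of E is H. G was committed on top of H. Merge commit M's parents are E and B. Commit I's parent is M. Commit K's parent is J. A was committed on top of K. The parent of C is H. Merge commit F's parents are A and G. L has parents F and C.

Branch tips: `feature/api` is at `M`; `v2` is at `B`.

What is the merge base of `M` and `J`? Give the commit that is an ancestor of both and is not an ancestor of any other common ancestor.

H

Ancestors of M: {B, D, E, H, M}.
Ancestors of J: {D, H, J}.
Common ancestors: {D, H}.
Among these, H is not an ancestor of any other common ancestor — it is the merge base.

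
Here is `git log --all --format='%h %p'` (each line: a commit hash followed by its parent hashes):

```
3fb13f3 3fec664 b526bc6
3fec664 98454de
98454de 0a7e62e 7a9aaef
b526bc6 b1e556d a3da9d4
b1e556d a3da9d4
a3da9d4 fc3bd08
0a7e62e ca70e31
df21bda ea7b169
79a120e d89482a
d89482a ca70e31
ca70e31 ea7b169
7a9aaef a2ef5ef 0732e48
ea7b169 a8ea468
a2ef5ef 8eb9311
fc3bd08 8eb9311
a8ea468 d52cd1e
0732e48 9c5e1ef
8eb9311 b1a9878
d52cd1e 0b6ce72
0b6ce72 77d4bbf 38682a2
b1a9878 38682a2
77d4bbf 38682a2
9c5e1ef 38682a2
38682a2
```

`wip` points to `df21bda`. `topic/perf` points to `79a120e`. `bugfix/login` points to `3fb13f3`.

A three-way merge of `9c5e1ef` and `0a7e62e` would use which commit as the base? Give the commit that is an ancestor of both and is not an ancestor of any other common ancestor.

Ancestors of 9c5e1ef: {38682a2, 9c5e1ef}.
Ancestors of 0a7e62e: {0a7e62e, 0b6ce72, 38682a2, 77d4bbf, a8ea468, ca70e31, d52cd1e, ea7b169}.
Common ancestors: {38682a2}.
The only common ancestor is 38682a2, so it is the merge base.

38682a2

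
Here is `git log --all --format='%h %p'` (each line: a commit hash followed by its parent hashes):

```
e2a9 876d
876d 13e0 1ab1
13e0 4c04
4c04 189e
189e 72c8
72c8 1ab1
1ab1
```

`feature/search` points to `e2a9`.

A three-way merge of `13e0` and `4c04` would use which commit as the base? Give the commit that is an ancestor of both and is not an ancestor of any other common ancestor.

4c04

Ancestors of 13e0: {13e0, 189e, 1ab1, 4c04, 72c8}.
Ancestors of 4c04: {189e, 1ab1, 4c04, 72c8}.
Common ancestors: {189e, 1ab1, 4c04, 72c8}.
Among these, 4c04 is not an ancestor of any other common ancestor — it is the merge base.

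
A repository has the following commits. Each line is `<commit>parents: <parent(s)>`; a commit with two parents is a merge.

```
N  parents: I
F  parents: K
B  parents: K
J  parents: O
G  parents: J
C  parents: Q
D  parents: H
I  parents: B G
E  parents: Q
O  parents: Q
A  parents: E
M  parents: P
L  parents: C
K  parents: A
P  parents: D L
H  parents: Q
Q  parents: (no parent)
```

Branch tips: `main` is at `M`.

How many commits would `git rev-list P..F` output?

Reachable from F: {A, E, F, K, Q}.
Reachable from P: {C, D, H, L, P, Q}.
In F's history but not P's: {A, E, F, K} — 4 commits.

4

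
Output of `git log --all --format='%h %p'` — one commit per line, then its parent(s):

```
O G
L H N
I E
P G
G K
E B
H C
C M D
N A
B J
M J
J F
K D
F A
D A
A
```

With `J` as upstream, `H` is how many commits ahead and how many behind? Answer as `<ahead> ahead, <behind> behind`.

4 ahead, 0 behind

Reachable from H: {A, C, D, F, H, J, M}.
Reachable from J: {A, F, J}.
Only in H's history (ahead): {C, D, H, M} — 4.
Only in J's history (behind): {} — 0.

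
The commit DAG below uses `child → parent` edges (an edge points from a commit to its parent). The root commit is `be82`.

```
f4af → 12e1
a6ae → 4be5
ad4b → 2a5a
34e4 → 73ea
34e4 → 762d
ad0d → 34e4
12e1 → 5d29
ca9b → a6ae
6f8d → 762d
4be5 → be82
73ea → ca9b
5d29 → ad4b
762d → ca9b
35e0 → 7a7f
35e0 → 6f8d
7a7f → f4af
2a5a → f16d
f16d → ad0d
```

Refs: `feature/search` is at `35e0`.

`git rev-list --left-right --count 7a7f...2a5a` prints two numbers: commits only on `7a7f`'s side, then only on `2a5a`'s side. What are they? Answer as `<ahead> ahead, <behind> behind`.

5 ahead, 0 behind

Reachable from 7a7f: {12e1, 2a5a, 34e4, 4be5, 5d29, 73ea, 762d, 7a7f, a6ae, ad0d, ad4b, be82, ca9b, f16d, f4af}.
Reachable from 2a5a: {2a5a, 34e4, 4be5, 73ea, 762d, a6ae, ad0d, be82, ca9b, f16d}.
Only in 7a7f's history (ahead): {12e1, 5d29, 7a7f, ad4b, f4af} — 5.
Only in 2a5a's history (behind): {} — 0.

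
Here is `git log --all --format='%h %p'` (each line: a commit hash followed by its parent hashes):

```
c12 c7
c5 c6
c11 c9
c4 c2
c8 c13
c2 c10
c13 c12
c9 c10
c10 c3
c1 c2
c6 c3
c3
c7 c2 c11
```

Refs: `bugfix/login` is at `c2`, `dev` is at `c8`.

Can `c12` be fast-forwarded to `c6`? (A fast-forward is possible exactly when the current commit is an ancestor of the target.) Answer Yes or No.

No

A fast-forward from c12 to c6 is possible iff c12 is an ancestor of c6.
Ancestors of c6: {c3, c6}.
c12 is not among them, so fast-forward is not possible.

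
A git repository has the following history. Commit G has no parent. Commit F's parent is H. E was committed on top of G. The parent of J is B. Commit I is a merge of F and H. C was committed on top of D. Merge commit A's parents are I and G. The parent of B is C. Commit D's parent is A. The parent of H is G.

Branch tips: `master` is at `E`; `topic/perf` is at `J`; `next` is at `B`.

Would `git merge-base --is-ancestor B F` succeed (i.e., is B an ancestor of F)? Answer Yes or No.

No

Ancestors of F: {F, G, H}.
B is not in that set, so it is not an ancestor of F.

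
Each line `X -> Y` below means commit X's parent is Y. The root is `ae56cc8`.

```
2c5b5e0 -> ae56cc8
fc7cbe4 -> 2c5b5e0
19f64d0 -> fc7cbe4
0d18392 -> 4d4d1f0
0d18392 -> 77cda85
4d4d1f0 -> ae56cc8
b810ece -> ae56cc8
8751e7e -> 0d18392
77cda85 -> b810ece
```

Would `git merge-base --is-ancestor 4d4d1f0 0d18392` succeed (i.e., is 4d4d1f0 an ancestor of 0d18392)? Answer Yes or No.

Yes

Ancestors of 0d18392 (commits reachable by following parents): {0d18392, 4d4d1f0, 77cda85, ae56cc8, b810ece}.
4d4d1f0 is in that set, so it is an ancestor of 0d18392.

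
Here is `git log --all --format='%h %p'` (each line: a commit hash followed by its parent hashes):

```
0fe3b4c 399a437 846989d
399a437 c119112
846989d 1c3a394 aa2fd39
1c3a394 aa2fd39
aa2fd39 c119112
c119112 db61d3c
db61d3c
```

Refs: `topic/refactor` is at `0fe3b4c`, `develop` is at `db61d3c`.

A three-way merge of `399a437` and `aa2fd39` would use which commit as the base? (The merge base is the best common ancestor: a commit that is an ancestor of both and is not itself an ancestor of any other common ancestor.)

Ancestors of 399a437: {399a437, c119112, db61d3c}.
Ancestors of aa2fd39: {aa2fd39, c119112, db61d3c}.
Common ancestors: {c119112, db61d3c}.
Among these, c119112 is not an ancestor of any other common ancestor — it is the merge base.

c119112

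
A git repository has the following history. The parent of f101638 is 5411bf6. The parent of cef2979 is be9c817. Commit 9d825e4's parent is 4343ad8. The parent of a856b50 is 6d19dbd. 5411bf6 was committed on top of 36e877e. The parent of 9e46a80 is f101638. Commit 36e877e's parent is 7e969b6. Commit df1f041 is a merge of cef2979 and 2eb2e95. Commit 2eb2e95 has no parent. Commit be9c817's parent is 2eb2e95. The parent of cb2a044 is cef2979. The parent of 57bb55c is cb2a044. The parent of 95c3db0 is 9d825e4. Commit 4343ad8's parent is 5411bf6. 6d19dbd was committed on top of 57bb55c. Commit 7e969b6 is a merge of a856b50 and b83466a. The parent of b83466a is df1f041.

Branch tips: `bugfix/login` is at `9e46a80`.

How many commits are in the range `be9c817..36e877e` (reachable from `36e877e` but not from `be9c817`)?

Reachable from 36e877e: {2eb2e95, 36e877e, 57bb55c, 6d19dbd, 7e969b6, a856b50, b83466a, be9c817, cb2a044, cef2979, df1f041}.
Reachable from be9c817: {2eb2e95, be9c817}.
In 36e877e's history but not be9c817's: {36e877e, 57bb55c, 6d19dbd, 7e969b6, a856b50, b83466a, cb2a044, cef2979, df1f041} — 9 commits.

9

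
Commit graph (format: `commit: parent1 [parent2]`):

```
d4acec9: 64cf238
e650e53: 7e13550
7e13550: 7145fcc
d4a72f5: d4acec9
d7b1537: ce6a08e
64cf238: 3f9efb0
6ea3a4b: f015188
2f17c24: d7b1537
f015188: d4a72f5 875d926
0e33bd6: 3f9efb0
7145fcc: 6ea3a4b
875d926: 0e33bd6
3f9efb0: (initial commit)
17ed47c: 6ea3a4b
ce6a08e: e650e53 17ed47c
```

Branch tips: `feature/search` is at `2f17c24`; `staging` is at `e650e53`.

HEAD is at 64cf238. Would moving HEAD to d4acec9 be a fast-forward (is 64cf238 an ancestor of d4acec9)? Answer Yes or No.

Yes

A fast-forward from 64cf238 to d4acec9 is possible iff 64cf238 is an ancestor of d4acec9.
Ancestors of d4acec9: {3f9efb0, 64cf238, d4acec9}.
64cf238 is among them, so fast-forward is possible.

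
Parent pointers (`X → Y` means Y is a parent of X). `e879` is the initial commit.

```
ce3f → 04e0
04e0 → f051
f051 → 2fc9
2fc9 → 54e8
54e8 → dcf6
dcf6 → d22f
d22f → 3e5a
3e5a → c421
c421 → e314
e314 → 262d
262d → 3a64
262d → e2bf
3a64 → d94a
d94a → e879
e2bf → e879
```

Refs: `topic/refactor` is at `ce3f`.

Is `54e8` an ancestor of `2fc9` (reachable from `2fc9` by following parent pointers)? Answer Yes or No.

Ancestors of 2fc9 (commits reachable by following parents): {262d, 2fc9, 3a64, 3e5a, 54e8, c421, d22f, d94a, dcf6, e2bf, e314, e879}.
54e8 is in that set, so it is an ancestor of 2fc9.

Yes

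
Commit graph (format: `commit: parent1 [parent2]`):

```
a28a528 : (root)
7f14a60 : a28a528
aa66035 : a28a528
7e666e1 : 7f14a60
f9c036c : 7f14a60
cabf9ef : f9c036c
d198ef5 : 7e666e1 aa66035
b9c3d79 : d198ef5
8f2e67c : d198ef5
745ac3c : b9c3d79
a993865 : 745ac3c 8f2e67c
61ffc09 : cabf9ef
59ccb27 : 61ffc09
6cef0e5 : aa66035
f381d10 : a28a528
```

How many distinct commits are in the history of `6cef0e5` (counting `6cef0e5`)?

Walking parent pointers from 6cef0e5: reachable set = {6cef0e5, a28a528, aa66035}.
That is 3 commits.

3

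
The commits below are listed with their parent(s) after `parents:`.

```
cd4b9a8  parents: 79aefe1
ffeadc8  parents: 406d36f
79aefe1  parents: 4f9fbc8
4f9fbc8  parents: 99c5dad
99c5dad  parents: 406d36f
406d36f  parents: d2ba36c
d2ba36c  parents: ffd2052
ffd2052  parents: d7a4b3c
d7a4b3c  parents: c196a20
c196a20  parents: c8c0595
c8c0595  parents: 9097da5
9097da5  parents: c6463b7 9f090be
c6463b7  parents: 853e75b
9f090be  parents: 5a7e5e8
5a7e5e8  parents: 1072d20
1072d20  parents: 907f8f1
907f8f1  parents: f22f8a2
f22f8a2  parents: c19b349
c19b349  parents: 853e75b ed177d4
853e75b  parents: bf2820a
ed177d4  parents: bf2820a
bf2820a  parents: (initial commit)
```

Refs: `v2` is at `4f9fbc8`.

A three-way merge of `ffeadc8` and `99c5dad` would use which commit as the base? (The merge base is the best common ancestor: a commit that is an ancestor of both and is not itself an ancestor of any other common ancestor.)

Ancestors of ffeadc8: {1072d20, 406d36f, 5a7e5e8, 853e75b, 907f8f1, 9097da5, 9f090be, bf2820a, c196a20, c19b349, c6463b7, c8c0595, d2ba36c, d7a4b3c, ed177d4, f22f8a2, ffd2052, ffeadc8}.
Ancestors of 99c5dad: {1072d20, 406d36f, 5a7e5e8, 853e75b, 907f8f1, 9097da5, 99c5dad, 9f090be, bf2820a, c196a20, c19b349, c6463b7, c8c0595, d2ba36c, d7a4b3c, ed177d4, f22f8a2, ffd2052}.
Common ancestors: {1072d20, 406d36f, 5a7e5e8, 853e75b, 907f8f1, 9097da5, 9f090be, bf2820a, c196a20, c19b349, c6463b7, c8c0595, d2ba36c, d7a4b3c, ed177d4, f22f8a2, ffd2052}.
Among these, 406d36f is not an ancestor of any other common ancestor — it is the merge base.

406d36f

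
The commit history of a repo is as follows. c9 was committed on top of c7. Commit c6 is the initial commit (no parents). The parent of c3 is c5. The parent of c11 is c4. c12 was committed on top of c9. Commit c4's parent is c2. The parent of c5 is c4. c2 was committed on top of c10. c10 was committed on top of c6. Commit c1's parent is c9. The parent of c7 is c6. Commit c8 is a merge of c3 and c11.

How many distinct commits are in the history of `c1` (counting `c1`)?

Walking parent pointers from c1: reachable set = {c1, c6, c7, c9}.
That is 4 commits.

4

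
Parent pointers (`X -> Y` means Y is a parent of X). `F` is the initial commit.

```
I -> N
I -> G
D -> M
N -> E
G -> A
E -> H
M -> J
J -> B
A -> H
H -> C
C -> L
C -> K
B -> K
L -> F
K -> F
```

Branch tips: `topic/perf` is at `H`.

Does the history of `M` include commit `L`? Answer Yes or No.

Ancestors of M: {B, F, J, K, M}.
L is not in that set, so it is not an ancestor of M.

No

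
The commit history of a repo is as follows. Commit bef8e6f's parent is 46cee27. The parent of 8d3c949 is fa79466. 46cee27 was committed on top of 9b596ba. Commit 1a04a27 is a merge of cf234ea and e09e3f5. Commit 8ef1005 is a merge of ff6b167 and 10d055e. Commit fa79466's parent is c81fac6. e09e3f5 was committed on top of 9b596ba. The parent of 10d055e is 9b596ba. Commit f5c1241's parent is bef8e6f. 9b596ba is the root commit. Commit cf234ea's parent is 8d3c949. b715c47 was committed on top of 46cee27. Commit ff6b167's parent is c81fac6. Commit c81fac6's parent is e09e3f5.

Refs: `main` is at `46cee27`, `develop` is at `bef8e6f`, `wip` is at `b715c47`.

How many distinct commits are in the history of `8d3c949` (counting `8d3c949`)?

Walking parent pointers from 8d3c949: reachable set = {8d3c949, 9b596ba, c81fac6, e09e3f5, fa79466}.
That is 5 commits.

5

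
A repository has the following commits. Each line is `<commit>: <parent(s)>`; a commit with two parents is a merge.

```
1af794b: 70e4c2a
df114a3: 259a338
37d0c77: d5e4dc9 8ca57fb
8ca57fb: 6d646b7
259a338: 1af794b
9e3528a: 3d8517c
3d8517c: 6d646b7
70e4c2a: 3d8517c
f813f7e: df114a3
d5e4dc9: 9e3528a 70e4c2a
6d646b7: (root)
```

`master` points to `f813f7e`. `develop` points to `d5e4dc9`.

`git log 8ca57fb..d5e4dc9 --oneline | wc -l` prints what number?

4

Reachable from d5e4dc9: {3d8517c, 6d646b7, 70e4c2a, 9e3528a, d5e4dc9}.
Reachable from 8ca57fb: {6d646b7, 8ca57fb}.
In d5e4dc9's history but not 8ca57fb's: {3d8517c, 70e4c2a, 9e3528a, d5e4dc9} — 4 commits.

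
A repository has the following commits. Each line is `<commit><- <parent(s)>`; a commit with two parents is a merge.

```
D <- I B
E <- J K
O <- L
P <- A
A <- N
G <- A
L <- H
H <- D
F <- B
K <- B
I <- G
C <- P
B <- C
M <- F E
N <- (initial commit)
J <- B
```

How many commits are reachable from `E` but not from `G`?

6

Reachable from E: {A, B, C, E, J, K, N, P}.
Reachable from G: {A, G, N}.
In E's history but not G's: {B, C, E, J, K, P} — 6 commits.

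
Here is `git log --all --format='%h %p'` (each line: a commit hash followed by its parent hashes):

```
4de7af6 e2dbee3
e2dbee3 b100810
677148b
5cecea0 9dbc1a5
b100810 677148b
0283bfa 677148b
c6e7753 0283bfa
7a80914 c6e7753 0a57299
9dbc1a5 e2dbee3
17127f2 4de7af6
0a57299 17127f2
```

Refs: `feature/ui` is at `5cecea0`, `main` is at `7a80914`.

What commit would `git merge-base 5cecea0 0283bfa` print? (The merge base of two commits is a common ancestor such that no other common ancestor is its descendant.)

Ancestors of 5cecea0: {5cecea0, 677148b, 9dbc1a5, b100810, e2dbee3}.
Ancestors of 0283bfa: {0283bfa, 677148b}.
Common ancestors: {677148b}.
The only common ancestor is 677148b, so it is the merge base.

677148b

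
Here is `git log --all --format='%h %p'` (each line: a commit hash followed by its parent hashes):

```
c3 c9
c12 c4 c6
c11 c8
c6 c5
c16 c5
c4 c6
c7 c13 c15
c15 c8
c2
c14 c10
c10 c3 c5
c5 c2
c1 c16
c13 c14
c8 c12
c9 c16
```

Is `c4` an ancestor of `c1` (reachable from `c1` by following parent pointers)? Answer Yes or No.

No

Ancestors of c1: {c1, c16, c2, c5}.
c4 is not in that set, so it is not an ancestor of c1.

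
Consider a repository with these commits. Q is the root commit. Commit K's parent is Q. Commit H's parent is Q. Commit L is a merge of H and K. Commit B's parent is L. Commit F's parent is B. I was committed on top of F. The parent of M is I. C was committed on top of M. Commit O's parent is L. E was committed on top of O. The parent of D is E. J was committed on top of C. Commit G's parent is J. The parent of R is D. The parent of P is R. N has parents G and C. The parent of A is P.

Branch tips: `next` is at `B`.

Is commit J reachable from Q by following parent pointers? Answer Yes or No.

Ancestors of Q: {Q}.
J is not in that set, so it is not an ancestor of Q.

No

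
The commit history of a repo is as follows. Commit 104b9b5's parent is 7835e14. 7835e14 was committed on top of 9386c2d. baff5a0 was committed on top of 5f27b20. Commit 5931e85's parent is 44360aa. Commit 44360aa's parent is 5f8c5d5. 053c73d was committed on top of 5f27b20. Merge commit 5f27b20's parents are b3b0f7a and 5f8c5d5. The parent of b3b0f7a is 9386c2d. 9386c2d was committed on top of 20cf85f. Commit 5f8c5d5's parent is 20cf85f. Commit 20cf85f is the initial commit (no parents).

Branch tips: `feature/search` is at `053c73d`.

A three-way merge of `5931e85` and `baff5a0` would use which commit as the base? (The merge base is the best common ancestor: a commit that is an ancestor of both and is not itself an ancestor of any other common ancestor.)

Ancestors of 5931e85: {20cf85f, 44360aa, 5931e85, 5f8c5d5}.
Ancestors of baff5a0: {20cf85f, 5f27b20, 5f8c5d5, 9386c2d, b3b0f7a, baff5a0}.
Common ancestors: {20cf85f, 5f8c5d5}.
Among these, 5f8c5d5 is not an ancestor of any other common ancestor — it is the merge base.

5f8c5d5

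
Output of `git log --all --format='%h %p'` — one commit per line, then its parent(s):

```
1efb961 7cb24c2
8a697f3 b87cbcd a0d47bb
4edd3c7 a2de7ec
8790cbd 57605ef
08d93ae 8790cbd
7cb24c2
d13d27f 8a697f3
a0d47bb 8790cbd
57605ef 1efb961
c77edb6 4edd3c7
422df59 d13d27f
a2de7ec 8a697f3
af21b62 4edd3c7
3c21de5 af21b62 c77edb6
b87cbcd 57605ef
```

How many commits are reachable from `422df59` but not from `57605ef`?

6

Reachable from 422df59: {1efb961, 422df59, 57605ef, 7cb24c2, 8790cbd, 8a697f3, a0d47bb, b87cbcd, d13d27f}.
Reachable from 57605ef: {1efb961, 57605ef, 7cb24c2}.
In 422df59's history but not 57605ef's: {422df59, 8790cbd, 8a697f3, a0d47bb, b87cbcd, d13d27f} — 6 commits.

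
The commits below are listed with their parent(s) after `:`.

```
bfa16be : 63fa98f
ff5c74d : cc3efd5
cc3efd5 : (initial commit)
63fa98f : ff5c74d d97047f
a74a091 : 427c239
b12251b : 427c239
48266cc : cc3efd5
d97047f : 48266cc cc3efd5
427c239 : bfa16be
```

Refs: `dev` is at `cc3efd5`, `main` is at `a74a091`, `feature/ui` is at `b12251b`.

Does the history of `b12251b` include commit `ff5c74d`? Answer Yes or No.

Ancestors of b12251b (commits reachable by following parents): {427c239, 48266cc, 63fa98f, b12251b, bfa16be, cc3efd5, d97047f, ff5c74d}.
ff5c74d is in that set, so it is an ancestor of b12251b.

Yes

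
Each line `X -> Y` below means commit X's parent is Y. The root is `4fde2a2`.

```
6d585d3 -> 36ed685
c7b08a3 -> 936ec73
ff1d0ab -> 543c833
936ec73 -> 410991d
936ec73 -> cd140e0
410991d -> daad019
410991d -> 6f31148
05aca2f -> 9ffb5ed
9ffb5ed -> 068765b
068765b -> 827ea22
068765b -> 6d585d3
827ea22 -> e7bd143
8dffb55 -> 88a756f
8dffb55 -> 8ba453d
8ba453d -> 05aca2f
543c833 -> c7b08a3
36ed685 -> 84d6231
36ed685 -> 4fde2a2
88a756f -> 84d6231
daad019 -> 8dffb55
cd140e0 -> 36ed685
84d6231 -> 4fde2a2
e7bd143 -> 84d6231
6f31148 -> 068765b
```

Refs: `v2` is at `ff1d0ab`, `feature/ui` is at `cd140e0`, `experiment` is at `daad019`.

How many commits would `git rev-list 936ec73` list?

17

Walking parent pointers from 936ec73: reachable set = {05aca2f, 068765b, 36ed685, 410991d, 4fde2a2, 6d585d3, 6f31148, 827ea22, 84d6231, 88a756f, 8ba453d, 8dffb55, 936ec73, 9ffb5ed, cd140e0, daad019, e7bd143}.
That is 17 commits.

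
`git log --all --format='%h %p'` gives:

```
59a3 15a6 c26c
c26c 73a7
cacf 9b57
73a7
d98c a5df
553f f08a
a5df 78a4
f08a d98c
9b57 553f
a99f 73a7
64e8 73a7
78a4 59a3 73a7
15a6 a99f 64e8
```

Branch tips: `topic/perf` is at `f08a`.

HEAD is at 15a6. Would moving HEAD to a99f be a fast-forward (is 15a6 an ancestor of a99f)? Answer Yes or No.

A fast-forward from 15a6 to a99f is possible iff 15a6 is an ancestor of a99f.
Ancestors of a99f: {73a7, a99f}.
15a6 is not among them, so fast-forward is not possible.

No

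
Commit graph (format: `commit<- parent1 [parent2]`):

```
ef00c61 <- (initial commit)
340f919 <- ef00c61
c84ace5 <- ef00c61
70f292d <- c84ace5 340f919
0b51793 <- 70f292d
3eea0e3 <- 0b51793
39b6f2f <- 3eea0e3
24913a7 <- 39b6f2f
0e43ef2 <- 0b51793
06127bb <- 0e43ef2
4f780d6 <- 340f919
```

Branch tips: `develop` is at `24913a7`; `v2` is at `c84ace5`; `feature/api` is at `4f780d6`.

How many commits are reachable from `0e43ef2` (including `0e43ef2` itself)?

6

Walking parent pointers from 0e43ef2: reachable set = {0b51793, 0e43ef2, 340f919, 70f292d, c84ace5, ef00c61}.
That is 6 commits.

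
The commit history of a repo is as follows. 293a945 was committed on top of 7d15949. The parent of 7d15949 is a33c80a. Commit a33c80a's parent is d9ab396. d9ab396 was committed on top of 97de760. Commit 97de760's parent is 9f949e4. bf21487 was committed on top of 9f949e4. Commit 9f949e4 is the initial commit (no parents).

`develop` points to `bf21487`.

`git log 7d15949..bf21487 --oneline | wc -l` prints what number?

Reachable from bf21487: {9f949e4, bf21487}.
Reachable from 7d15949: {7d15949, 97de760, 9f949e4, a33c80a, d9ab396}.
In bf21487's history but not 7d15949's: {bf21487} — 1 commit.

1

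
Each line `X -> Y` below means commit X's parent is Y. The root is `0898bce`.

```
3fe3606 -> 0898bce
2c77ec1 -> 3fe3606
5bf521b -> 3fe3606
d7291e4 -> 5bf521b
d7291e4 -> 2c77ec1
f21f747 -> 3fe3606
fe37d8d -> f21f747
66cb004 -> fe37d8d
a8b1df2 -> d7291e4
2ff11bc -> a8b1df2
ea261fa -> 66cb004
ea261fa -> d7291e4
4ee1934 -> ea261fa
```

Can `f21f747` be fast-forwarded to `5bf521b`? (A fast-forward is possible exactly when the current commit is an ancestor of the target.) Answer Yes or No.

No

A fast-forward from f21f747 to 5bf521b is possible iff f21f747 is an ancestor of 5bf521b.
Ancestors of 5bf521b: {0898bce, 3fe3606, 5bf521b}.
f21f747 is not among them, so fast-forward is not possible.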